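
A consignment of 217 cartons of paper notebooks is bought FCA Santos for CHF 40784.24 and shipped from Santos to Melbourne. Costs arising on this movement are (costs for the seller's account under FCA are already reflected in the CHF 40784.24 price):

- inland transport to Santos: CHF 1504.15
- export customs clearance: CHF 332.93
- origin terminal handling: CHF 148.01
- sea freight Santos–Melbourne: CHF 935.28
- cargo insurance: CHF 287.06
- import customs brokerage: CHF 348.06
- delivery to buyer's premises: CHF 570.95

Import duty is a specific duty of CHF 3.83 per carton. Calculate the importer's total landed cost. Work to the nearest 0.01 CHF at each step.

Total landed cost: CHF 43904.71

FCA: the seller delivers export-cleared goods to the carrier; the buyer bears costs from that point.
Already in the invoice (seller's account under FCA): inland to port, export clearance — exclude.
CIF value = FCA price + origin terminal + freight + insurance = 40784.24 + 148.01 + 935.28 + 287.06 = 42154.59
Import duty = 217 × 3.83 = 831.11
Buyer bears: origin terminal 148.01 + freight 935.28 + insurance 287.06 + brokerage 348.06 + delivery 570.95 + duty 831.11 = 3120.47
Landed cost = invoice 40784.24 + 3120.47 = 43904.71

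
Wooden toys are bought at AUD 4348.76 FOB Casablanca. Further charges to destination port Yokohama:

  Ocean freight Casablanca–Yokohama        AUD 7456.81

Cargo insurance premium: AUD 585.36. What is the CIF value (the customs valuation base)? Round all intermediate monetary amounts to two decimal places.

CIF value: AUD 12390.93

CIF = FOB price + freight + insurance
CIF = 4348.76 + 7456.81 + 585.36 = 12390.93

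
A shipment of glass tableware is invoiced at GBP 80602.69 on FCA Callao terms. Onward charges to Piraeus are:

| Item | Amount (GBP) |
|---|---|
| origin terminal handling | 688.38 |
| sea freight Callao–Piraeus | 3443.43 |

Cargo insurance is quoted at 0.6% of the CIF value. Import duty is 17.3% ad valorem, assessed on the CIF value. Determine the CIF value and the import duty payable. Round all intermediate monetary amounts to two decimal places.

Let C be the CIF value. C = FCA price + pre-shipment costs + freight + 0.6% × C
C − 0.6% × C = 80602.69 + 688.38 + 3443.43
0.994 × C = 84734.50
C = 84734.50 / 0.994 = 85245.98
Insurance premium = 0.6% × 85245.98 = 511.48
Import duty = 85245.98 × 17.3% = 14747.55

CIF value: GBP 85245.98; import duty: GBP 14747.55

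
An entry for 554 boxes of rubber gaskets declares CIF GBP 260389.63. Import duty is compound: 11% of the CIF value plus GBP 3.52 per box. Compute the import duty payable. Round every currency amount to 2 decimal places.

Ad valorem component: 260389.63 × 11% = 28642.86
Specific component: 554 × 3.52 = 1950.08
Import duty = 28642.86 + 1950.08 = 30592.94

Import duty: GBP 30592.94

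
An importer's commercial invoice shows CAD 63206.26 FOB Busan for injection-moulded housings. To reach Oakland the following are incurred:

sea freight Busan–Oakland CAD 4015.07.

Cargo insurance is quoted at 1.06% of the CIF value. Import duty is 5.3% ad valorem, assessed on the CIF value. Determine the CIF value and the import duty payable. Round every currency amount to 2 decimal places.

CIF value: CAD 67941.51; import duty: CAD 3600.90

Let C be the CIF value. C = FOB price + freight + 1.06% × C
C − 1.06% × C = 63206.26 + 4015.07
0.9894 × C = 67221.33
C = 67221.33 / 0.9894 = 67941.51
Insurance premium = 1.06% × 67941.51 = 720.18
Import duty = 67941.51 × 5.3% = 3600.90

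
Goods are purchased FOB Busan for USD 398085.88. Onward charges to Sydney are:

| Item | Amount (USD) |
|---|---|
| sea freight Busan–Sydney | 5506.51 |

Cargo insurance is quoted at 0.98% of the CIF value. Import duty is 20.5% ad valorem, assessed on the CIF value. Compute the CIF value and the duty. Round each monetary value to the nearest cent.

CIF value: USD 407586.74; import duty: USD 83555.28

Let C be the CIF value. C = FOB price + freight + 0.98% × C
C − 0.98% × C = 398085.88 + 5506.51
0.9902 × C = 403592.39
C = 403592.39 / 0.9902 = 407586.74
Insurance premium = 0.98% × 407586.74 = 3994.35
Import duty = 407586.74 × 20.5% = 83555.28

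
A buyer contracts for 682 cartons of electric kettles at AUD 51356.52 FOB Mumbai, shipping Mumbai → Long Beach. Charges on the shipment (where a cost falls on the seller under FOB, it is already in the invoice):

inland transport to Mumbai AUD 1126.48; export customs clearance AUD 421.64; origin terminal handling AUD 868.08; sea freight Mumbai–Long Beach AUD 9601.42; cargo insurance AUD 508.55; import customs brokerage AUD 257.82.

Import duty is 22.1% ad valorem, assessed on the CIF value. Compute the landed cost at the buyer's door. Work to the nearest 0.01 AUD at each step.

FOB: the seller bears costs until goods are on board at the origin port; the buyer bears freight, insurance and all costs thereafter.
Already in the invoice (seller's account under FOB): inland to port, export clearance, origin terminal — exclude.
CIF value = FOB price + freight + insurance = 51356.52 + 9601.42 + 508.55 = 61466.49
Import duty = 61466.49 × 22.1% = 13584.09
Buyer bears: freight 9601.42 + insurance 508.55 + brokerage 257.82 + duty 13584.09 = 23951.88
Landed cost = invoice 51356.52 + 23951.88 = 75308.40

Total landed cost: AUD 75308.40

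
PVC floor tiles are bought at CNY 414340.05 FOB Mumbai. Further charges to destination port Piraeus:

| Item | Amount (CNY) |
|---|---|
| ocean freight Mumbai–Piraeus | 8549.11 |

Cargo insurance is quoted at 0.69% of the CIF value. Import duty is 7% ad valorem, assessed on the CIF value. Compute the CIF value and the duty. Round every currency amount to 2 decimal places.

Let C be the CIF value. C = FOB price + freight + 0.69% × C
C − 0.69% × C = 414340.05 + 8549.11
0.9931 × C = 422889.16
C = 422889.16 / 0.9931 = 425827.37
Insurance premium = 0.69% × 425827.37 = 2938.21
Import duty = 425827.37 × 7% = 29807.92

CIF value: CNY 425827.37; import duty: CNY 29807.92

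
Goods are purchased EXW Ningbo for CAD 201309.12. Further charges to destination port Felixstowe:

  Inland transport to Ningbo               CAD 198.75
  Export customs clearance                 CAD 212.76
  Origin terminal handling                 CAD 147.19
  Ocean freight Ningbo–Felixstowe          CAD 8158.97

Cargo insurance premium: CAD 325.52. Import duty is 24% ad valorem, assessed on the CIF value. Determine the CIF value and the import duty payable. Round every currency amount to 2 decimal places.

CIF = EXW price + pre-shipment costs + freight + insurance
CIF = 201309.12 + 198.75 + 212.76 + 147.19 + 8158.97 + 325.52 = 210352.31
Import duty = 210352.31 × 24% = 50484.55

CIF value: CAD 210352.31; import duty: CAD 50484.55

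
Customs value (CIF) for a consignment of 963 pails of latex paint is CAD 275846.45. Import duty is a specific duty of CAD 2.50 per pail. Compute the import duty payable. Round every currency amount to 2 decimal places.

Import duty: CAD 2407.50

Import duty = 963 × 2.50 = 2407.50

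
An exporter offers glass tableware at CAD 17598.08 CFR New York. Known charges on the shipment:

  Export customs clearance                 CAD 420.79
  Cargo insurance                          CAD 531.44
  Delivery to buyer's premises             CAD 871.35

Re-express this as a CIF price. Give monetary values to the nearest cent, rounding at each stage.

CIF price: CAD 18129.52

Not relevant to the conversion: export clearance — on the seller under both CFR and CIF; already in the CFR price and stays in the CIF price. delivery — on the buyer under both terms; not part of either seller's price.
From CFR to CIF, the seller additionally bears: insurance.
CIF price = 17598.08 + 531.44 = 18129.52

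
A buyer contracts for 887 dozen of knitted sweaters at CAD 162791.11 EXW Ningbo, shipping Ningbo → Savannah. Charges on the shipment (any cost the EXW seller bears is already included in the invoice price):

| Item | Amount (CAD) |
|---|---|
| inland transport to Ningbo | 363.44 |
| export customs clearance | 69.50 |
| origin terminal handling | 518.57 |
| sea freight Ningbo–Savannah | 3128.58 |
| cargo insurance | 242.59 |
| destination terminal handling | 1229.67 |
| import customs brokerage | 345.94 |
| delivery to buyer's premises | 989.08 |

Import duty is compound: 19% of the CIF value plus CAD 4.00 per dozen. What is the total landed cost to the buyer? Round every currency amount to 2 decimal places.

Total landed cost: CAD 204978.10

EXW: the seller makes goods available at their premises; the buyer bears all onward costs.
CIF value = EXW price + inland to port + export clearance + origin terminal + freight + insurance = 162791.11 + 363.44 + 69.50 + 518.57 + 3128.58 + 242.59 = 167113.79
Ad valorem component: 167113.79 × 19% = 31751.62
Specific component: 887 × 4.00 = 3548.00
Import duty = 31751.62 + 3548.00 = 35299.62
Buyer bears: inland to port 363.44 + export clearance 69.50 + origin terminal 518.57 + freight 3128.58 + insurance 242.59 + destination terminal 1229.67 + brokerage 345.94 + delivery 989.08 + duty 35299.62 = 42186.99
Landed cost = invoice 162791.11 + 42186.99 = 204978.10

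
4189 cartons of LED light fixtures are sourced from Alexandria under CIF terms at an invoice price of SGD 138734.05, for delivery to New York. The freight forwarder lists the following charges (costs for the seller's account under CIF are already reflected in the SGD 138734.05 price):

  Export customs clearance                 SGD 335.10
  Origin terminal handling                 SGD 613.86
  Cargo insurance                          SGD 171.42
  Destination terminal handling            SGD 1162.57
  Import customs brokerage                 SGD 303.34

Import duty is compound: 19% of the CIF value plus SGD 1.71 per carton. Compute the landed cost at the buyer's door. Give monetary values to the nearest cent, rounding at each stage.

Total landed cost: SGD 173722.62

CIF: the seller pays costs through ocean freight and marine insurance to the destination port.
Already in the invoice (seller's account under CIF): export clearance, origin terminal, insurance — exclude.
The CIF price already equals the CIF value: 138734.05
Ad valorem component: 138734.05 × 19% = 26359.47
Specific component: 4189 × 1.71 = 7163.19
Import duty = 26359.47 + 7163.19 = 33522.66
Buyer bears: destination terminal 1162.57 + brokerage 303.34 + duty 33522.66 = 34988.57
Landed cost = invoice 138734.05 + 34988.57 = 173722.62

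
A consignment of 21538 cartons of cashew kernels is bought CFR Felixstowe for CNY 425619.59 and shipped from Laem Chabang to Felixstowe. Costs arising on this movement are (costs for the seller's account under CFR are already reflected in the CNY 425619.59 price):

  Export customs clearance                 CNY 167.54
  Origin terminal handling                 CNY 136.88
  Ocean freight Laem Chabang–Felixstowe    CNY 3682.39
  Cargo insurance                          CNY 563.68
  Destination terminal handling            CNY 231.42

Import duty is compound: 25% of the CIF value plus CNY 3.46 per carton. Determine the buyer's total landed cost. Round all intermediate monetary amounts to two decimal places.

Total landed cost: CNY 607481.99

CFR: the seller pays costs through ocean freight to the destination port, but not insurance.
Already in the invoice (seller's account under CFR): export clearance, origin terminal, freight — exclude.
CIF value = CFR price + insurance = 425619.59 + 563.68 = 426183.27
Ad valorem component: 426183.27 × 25% = 106545.82
Specific component: 21538 × 3.46 = 74521.48
Import duty = 106545.82 + 74521.48 = 181067.30
Buyer bears: insurance 563.68 + destination terminal 231.42 + duty 181067.30 = 181862.40
Landed cost = invoice 425619.59 + 181862.40 = 607481.99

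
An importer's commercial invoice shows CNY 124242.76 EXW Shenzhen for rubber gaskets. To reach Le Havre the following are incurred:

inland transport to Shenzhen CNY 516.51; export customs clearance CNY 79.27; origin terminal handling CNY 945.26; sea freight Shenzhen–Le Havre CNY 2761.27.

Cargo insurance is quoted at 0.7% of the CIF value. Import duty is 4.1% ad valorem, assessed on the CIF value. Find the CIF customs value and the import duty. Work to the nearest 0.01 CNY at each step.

CIF value: CNY 129451.23; import duty: CNY 5307.50

Let C be the CIF value. C = EXW price + pre-shipment costs + freight + 0.7% × C
C − 0.7% × C = 124242.76 + 516.51 + 79.27 + 945.26 + 2761.27
0.993 × C = 128545.07
C = 128545.07 / 0.993 = 129451.23
Insurance premium = 0.7% × 129451.23 = 906.16
Import duty = 129451.23 × 4.1% = 5307.50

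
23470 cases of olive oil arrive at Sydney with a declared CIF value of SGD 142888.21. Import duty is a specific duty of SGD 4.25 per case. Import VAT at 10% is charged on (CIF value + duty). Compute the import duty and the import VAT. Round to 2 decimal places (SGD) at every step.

Import duty = 23470 × 4.25 = 99747.50
VAT base = CIF + duty = 142888.21 + 99747.50 = 242635.71
Import VAT = 242635.71 × 10% = 24263.57

Import duty: SGD 99747.50; import VAT: SGD 24263.57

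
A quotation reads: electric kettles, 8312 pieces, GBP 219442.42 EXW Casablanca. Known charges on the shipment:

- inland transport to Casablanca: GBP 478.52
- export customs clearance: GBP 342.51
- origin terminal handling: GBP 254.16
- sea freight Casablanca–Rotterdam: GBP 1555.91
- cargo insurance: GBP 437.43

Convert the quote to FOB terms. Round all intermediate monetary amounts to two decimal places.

FOB price: GBP 220517.61

Not relevant to the conversion: freight, insurance — on the buyer under both terms; not part of either seller's price.
From EXW to FOB, the seller additionally bears: inland to port, export clearance, origin terminal.
FOB price = 219442.42 + 478.52 + 342.51 + 254.16 = 220517.61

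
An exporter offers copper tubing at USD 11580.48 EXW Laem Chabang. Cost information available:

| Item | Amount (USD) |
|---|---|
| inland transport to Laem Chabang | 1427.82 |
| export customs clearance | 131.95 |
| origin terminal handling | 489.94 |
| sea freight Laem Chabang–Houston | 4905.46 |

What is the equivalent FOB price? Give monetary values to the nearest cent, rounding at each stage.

FOB price: USD 13630.19

Not relevant to the conversion: freight — on the buyer under both terms; not part of either seller's price.
From EXW to FOB, the seller additionally bears: inland to port, export clearance, origin terminal.
FOB price = 11580.48 + 1427.82 + 131.95 + 489.94 = 13630.19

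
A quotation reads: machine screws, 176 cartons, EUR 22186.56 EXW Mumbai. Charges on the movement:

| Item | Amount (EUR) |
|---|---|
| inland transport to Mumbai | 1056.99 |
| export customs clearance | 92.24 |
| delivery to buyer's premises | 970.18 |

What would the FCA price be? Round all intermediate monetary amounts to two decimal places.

Not relevant to the conversion: delivery — on the buyer under both terms; not part of either seller's price.
From EXW to FCA, the seller additionally bears: inland to port, export clearance.
FCA price = 22186.56 + 1056.99 + 92.24 = 23335.79

FCA price: EUR 23335.79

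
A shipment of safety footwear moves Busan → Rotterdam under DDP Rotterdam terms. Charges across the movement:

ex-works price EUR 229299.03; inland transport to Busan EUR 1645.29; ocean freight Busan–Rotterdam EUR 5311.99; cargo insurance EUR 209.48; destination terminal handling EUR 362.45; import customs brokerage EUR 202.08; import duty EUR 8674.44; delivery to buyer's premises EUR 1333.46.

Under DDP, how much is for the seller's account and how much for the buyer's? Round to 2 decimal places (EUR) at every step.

Seller: EUR 247038.22; buyer: EUR 0.00

DDP: the seller bears all costs including import duty.
Seller's account: goods 229299.03 + inland to port 1645.29 + freight 5311.99 + insurance 209.48 + destination terminal 362.45 + brokerage 202.08 + duty 8674.44 + delivery 1333.46 = 247038.22
Buyer's account: 0.00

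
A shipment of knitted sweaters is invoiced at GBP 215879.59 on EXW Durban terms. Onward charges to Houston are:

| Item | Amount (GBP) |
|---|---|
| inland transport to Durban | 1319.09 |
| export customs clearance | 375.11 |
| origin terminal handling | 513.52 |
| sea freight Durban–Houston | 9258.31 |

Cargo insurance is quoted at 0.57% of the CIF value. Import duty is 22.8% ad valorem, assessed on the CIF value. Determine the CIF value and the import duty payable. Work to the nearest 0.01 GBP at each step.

CIF value: GBP 228648.92; import duty: GBP 52131.95

Let C be the CIF value. C = EXW price + pre-shipment costs + freight + 0.57% × C
C − 0.57% × C = 215879.59 + 1319.09 + 375.11 + 513.52 + 9258.31
0.9943 × C = 227345.62
C = 227345.62 / 0.9943 = 228648.92
Insurance premium = 0.57% × 228648.92 = 1303.30
Import duty = 228648.92 × 22.8% = 52131.95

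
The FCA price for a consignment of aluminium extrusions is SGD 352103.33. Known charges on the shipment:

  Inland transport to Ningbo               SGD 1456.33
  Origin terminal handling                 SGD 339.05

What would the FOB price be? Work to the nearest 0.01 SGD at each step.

FOB price: SGD 352442.38

Not relevant to the conversion: inland to port — on the seller under both FCA and FOB; already in the FCA price and stays in the FOB price.
From FCA to FOB, the seller additionally bears: origin terminal.
FOB price = 352103.33 + 339.05 = 352442.38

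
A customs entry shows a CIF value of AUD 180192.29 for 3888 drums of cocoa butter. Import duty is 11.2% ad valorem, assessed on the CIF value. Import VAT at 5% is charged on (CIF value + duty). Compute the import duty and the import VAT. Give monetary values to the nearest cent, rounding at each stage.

Import duty = 180192.29 × 11.2% = 20181.54
VAT base = CIF + duty = 180192.29 + 20181.54 = 200373.83
Import VAT = 200373.83 × 5% = 10018.69

Import duty: AUD 20181.54; import VAT: AUD 10018.69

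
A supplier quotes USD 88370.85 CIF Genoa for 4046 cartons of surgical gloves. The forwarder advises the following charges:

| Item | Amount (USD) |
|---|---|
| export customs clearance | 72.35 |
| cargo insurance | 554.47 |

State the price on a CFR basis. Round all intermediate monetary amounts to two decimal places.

Not relevant to the conversion: export clearance — on the seller under both CIF and CFR; already in the CIF price and stays in the CFR price.
From CIF to CFR, the seller no longer bears: insurance.
CFR price = 88370.85 − 554.47 = 87816.38

CFR price: USD 87816.38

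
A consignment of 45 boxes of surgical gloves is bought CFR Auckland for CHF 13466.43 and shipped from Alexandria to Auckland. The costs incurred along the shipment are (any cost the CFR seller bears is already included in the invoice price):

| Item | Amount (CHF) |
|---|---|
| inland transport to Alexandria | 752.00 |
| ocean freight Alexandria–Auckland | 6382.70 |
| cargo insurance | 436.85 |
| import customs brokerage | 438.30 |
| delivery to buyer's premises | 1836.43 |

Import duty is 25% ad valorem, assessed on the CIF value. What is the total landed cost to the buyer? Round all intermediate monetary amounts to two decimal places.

CFR: the seller pays costs through ocean freight to the destination port, but not insurance.
Already in the invoice (seller's account under CFR): inland to port, freight — exclude.
CIF value = CFR price + insurance = 13466.43 + 436.85 = 13903.28
Import duty = 13903.28 × 25% = 3475.82
Buyer bears: insurance 436.85 + brokerage 438.30 + delivery 1836.43 + duty 3475.82 = 6187.40
Landed cost = invoice 13466.43 + 6187.40 = 19653.83

Total landed cost: CHF 19653.83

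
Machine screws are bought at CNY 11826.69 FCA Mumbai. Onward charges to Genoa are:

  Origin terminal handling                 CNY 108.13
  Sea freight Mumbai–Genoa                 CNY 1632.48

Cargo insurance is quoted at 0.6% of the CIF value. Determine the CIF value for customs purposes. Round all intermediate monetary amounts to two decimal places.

Let C be the CIF value. C = FCA price + pre-shipment costs + freight + 0.6% × C
C − 0.6% × C = 11826.69 + 108.13 + 1632.48
0.994 × C = 13567.30
C = 13567.30 / 0.994 = 13649.20
Insurance premium = 0.6% × 13649.20 = 81.90

CIF value: CNY 13649.20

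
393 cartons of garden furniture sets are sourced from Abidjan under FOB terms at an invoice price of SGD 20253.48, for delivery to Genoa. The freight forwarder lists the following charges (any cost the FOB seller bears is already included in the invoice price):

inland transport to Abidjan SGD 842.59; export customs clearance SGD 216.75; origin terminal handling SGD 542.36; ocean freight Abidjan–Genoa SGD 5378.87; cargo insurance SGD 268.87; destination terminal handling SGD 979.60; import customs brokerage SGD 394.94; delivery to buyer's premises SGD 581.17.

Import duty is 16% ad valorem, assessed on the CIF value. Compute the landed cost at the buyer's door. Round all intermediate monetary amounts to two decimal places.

FOB: the seller bears costs until goods are on board at the origin port; the buyer bears freight, insurance and all costs thereafter.
Already in the invoice (seller's account under FOB): inland to port, export clearance, origin terminal — exclude.
CIF value = FOB price + freight + insurance = 20253.48 + 5378.87 + 268.87 = 25901.22
Import duty = 25901.22 × 16% = 4144.20
Buyer bears: freight 5378.87 + insurance 268.87 + destination terminal 979.60 + brokerage 394.94 + delivery 581.17 + duty 4144.20 = 11747.65
Landed cost = invoice 20253.48 + 11747.65 = 32001.13

Total landed cost: SGD 32001.13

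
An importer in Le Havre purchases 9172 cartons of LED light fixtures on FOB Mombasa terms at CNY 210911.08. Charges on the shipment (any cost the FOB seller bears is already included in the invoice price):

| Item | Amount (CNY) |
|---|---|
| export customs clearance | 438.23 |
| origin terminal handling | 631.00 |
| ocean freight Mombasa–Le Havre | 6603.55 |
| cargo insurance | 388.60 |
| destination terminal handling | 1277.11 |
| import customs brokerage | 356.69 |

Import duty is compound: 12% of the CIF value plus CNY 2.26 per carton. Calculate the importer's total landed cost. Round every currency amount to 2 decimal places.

FOB: the seller bears costs until goods are on board at the origin port; the buyer bears freight, insurance and all costs thereafter.
Already in the invoice (seller's account under FOB): export clearance, origin terminal — exclude.
CIF value = FOB price + freight + insurance = 210911.08 + 6603.55 + 388.60 = 217903.23
Ad valorem component: 217903.23 × 12% = 26148.39
Specific component: 9172 × 2.26 = 20728.72
Import duty = 26148.39 + 20728.72 = 46877.11
Buyer bears: freight 6603.55 + insurance 388.60 + destination terminal 1277.11 + brokerage 356.69 + duty 46877.11 = 55503.06
Landed cost = invoice 210911.08 + 55503.06 = 266414.14

Total landed cost: CNY 266414.14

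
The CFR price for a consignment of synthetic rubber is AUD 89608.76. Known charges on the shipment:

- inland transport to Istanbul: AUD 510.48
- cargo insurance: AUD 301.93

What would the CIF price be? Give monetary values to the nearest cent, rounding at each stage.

Not relevant to the conversion: inland to port — on the seller under both CFR and CIF; already in the CFR price and stays in the CIF price.
From CFR to CIF, the seller additionally bears: insurance.
CIF price = 89608.76 + 301.93 = 89910.69

CIF price: AUD 89910.69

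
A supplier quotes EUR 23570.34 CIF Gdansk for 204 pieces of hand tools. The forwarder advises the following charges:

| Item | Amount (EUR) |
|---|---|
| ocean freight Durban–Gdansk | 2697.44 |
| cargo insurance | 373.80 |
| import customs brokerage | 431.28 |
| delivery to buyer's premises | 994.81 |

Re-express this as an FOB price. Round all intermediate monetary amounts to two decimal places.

FOB price: EUR 20499.10

Not relevant to the conversion: delivery, brokerage — on the buyer under both terms; not part of either seller's price.
From CIF to FOB, the seller no longer bears: freight, insurance.
FOB price = 23570.34 − 2697.44 − 373.80 = 20499.10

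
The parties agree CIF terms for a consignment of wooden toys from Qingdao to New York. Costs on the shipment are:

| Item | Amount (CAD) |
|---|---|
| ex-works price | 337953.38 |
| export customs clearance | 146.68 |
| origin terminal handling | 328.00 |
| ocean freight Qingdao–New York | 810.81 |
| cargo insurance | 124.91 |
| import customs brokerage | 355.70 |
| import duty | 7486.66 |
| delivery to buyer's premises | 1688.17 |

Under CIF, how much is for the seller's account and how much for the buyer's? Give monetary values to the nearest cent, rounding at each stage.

Seller: CAD 339363.78; buyer: CAD 9530.53

CIF: the seller pays costs through ocean freight and marine insurance to the destination port.
Seller's account: goods 337953.38 + export clearance 146.68 + origin terminal 328.00 + freight 810.81 + insurance 124.91 = 339363.78
Buyer's account: brokerage 355.70 + duty 7486.66 + delivery 1688.17 = 9530.53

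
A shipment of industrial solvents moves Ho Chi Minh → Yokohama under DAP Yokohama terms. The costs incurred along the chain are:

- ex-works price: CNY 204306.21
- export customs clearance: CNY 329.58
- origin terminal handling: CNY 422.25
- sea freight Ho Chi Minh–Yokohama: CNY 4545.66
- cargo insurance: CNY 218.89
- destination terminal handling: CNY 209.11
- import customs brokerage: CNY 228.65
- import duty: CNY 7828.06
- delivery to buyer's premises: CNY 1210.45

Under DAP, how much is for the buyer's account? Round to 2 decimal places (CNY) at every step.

Buyer's account: CNY 8056.71

DAP: the seller bears all costs to the named destination except import duty and clearance.
Seller's account: goods 204306.21 + export clearance 329.58 + origin terminal 422.25 + freight 4545.66 + insurance 218.89 + destination terminal 209.11 + delivery 1210.45 = 211242.15
Buyer's account: brokerage 228.65 + duty 7828.06 = 8056.71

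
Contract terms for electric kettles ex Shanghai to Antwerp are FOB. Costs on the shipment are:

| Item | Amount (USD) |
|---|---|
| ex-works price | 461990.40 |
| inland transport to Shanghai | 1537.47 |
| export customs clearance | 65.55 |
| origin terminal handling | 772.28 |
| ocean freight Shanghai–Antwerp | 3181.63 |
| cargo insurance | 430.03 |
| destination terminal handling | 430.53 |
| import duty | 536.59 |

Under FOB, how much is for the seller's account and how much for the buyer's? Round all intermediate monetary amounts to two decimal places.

Seller: USD 464365.70; buyer: USD 4578.78

FOB: the seller bears costs until goods are on board at the origin port; the buyer bears freight, insurance and all costs thereafter.
Seller's account: goods 461990.40 + inland to port 1537.47 + export clearance 65.55 + origin terminal 772.28 = 464365.70
Buyer's account: freight 3181.63 + insurance 430.03 + destination terminal 430.53 + duty 536.59 = 4578.78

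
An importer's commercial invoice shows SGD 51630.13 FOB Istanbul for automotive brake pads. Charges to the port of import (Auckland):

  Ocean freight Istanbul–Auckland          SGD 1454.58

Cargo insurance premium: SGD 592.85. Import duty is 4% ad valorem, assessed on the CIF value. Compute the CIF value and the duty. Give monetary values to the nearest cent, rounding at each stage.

CIF = FOB price + freight + insurance
CIF = 51630.13 + 1454.58 + 592.85 = 53677.56
Import duty = 53677.56 × 4% = 2147.10

CIF value: SGD 53677.56; import duty: SGD 2147.10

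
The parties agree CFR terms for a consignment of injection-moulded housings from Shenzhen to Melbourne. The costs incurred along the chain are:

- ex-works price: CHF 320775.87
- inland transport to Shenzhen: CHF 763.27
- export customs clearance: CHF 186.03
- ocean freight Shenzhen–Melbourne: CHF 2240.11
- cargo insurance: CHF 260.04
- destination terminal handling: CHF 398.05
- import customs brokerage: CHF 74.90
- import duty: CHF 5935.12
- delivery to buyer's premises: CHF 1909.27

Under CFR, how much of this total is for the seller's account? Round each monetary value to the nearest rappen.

Seller's account: CHF 323965.28

CFR: the seller pays costs through ocean freight to the destination port, but not insurance.
Seller's account: goods 320775.87 + inland to port 763.27 + export clearance 186.03 + freight 2240.11 = 323965.28
Buyer's account: insurance 260.04 + destination terminal 398.05 + brokerage 74.90 + duty 5935.12 + delivery 1909.27 = 8577.38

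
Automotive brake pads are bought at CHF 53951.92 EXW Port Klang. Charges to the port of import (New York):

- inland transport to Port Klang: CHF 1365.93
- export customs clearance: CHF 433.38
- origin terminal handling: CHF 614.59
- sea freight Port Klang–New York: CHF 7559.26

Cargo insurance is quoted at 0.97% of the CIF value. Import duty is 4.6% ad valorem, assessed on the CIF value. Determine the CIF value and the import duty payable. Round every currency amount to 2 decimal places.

Let C be the CIF value. C = EXW price + pre-shipment costs + freight + 0.97% × C
C − 0.97% × C = 53951.92 + 1365.93 + 433.38 + 614.59 + 7559.26
0.9903 × C = 63925.08
C = 63925.08 / 0.9903 = 64551.23
Insurance premium = 0.97% × 64551.23 = 626.15
Import duty = 64551.23 × 4.6% = 2969.36

CIF value: CHF 64551.23; import duty: CHF 2969.36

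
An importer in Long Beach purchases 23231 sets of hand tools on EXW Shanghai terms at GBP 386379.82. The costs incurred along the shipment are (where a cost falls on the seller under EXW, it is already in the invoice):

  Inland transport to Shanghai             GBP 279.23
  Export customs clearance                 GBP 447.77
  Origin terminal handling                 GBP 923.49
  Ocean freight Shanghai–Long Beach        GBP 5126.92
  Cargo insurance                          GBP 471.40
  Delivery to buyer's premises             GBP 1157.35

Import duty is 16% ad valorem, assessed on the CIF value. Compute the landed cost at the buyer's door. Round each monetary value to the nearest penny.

EXW: the seller makes goods available at their premises; the buyer bears all onward costs.
CIF value = EXW price + inland to port + export clearance + origin terminal + freight + insurance = 386379.82 + 279.23 + 447.77 + 923.49 + 5126.92 + 471.40 = 393628.63
Import duty = 393628.63 × 16% = 62980.58
Buyer bears: inland to port 279.23 + export clearance 447.77 + origin terminal 923.49 + freight 5126.92 + insurance 471.40 + delivery 1157.35 + duty 62980.58 = 71386.74
Landed cost = invoice 386379.82 + 71386.74 = 457766.56

Total landed cost: GBP 457766.56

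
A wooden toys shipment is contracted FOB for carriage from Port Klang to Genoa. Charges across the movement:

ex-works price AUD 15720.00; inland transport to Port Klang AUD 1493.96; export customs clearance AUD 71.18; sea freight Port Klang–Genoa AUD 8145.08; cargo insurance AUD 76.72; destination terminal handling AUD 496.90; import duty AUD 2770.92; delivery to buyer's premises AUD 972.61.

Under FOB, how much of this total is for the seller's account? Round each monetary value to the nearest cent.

FOB: the seller bears costs until goods are on board at the origin port; the buyer bears freight, insurance and all costs thereafter.
Seller's account: goods 15720.00 + inland to port 1493.96 + export clearance 71.18 = 17285.14
Buyer's account: freight 8145.08 + insurance 76.72 + destination terminal 496.90 + duty 2770.92 + delivery 972.61 = 12462.23

Seller's account: AUD 17285.14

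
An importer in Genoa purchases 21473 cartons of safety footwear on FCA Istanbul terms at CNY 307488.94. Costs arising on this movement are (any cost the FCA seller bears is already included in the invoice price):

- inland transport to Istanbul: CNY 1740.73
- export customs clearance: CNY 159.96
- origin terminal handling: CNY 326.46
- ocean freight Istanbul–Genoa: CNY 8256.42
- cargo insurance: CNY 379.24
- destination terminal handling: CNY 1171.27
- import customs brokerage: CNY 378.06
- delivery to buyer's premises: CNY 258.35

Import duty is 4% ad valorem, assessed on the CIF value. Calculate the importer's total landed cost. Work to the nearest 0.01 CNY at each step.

FCA: the seller delivers export-cleared goods to the carrier; the buyer bears costs from that point.
Already in the invoice (seller's account under FCA): inland to port, export clearance — exclude.
CIF value = FCA price + origin terminal + freight + insurance = 307488.94 + 326.46 + 8256.42 + 379.24 = 316451.06
Import duty = 316451.06 × 4% = 12658.04
Buyer bears: origin terminal 326.46 + freight 8256.42 + insurance 379.24 + destination terminal 1171.27 + brokerage 378.06 + delivery 258.35 + duty 12658.04 = 23427.84
Landed cost = invoice 307488.94 + 23427.84 = 330916.78

Total landed cost: CNY 330916.78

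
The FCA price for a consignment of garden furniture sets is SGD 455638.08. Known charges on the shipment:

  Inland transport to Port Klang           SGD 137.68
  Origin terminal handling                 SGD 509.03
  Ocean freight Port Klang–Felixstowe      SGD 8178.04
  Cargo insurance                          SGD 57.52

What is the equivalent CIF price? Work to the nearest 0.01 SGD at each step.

Not relevant to the conversion: inland to port — on the seller under both FCA and CIF; already in the FCA price and stays in the CIF price.
From FCA to CIF, the seller additionally bears: origin terminal, freight, insurance.
CIF price = 455638.08 + 509.03 + 8178.04 + 57.52 = 464382.67

CIF price: SGD 464382.67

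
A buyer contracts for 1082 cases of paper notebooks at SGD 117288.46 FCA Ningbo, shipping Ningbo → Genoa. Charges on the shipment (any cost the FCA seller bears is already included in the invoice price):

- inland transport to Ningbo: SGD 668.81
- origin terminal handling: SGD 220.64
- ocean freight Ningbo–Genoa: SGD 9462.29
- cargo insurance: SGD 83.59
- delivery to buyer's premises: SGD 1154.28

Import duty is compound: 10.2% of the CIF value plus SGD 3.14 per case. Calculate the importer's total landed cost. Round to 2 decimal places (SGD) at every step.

FCA: the seller delivers export-cleared goods to the carrier; the buyer bears costs from that point.
Already in the invoice (seller's account under FCA): inland to port — exclude.
CIF value = FCA price + origin terminal + freight + insurance = 117288.46 + 220.64 + 9462.29 + 83.59 = 127054.98
Ad valorem component: 127054.98 × 10.2% = 12959.61
Specific component: 1082 × 3.14 = 3397.48
Import duty = 12959.61 + 3397.48 = 16357.09
Buyer bears: origin terminal 220.64 + freight 9462.29 + insurance 83.59 + delivery 1154.28 + duty 16357.09 = 27277.89
Landed cost = invoice 117288.46 + 27277.89 = 144566.35

Total landed cost: SGD 144566.35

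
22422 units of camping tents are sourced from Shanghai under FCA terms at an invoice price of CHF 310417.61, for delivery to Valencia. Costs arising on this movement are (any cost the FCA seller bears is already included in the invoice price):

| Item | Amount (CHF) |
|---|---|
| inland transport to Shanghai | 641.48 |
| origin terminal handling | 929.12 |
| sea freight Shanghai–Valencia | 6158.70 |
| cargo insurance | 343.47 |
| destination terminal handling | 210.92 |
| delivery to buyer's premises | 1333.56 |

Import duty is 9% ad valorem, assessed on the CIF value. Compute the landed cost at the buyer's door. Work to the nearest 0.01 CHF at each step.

FCA: the seller delivers export-cleared goods to the carrier; the buyer bears costs from that point.
Already in the invoice (seller's account under FCA): inland to port — exclude.
CIF value = FCA price + origin terminal + freight + insurance = 310417.61 + 929.12 + 6158.70 + 343.47 = 317848.90
Import duty = 317848.90 × 9% = 28606.40
Buyer bears: origin terminal 929.12 + freight 6158.70 + insurance 343.47 + destination terminal 210.92 + delivery 1333.56 + duty 28606.40 = 37582.17
Landed cost = invoice 310417.61 + 37582.17 = 347999.78

Total landed cost: CHF 347999.78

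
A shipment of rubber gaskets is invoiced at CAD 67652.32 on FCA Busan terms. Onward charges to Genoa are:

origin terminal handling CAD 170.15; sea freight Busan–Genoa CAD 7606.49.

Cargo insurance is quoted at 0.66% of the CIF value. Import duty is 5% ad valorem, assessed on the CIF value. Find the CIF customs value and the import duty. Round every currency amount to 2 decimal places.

Let C be the CIF value. C = FCA price + pre-shipment costs + freight + 0.66% × C
C − 0.66% × C = 67652.32 + 170.15 + 7606.49
0.9934 × C = 75428.96
C = 75428.96 / 0.9934 = 75930.10
Insurance premium = 0.66% × 75930.10 = 501.14
Import duty = 75930.10 × 5% = 3796.51

CIF value: CAD 75930.10; import duty: CAD 3796.51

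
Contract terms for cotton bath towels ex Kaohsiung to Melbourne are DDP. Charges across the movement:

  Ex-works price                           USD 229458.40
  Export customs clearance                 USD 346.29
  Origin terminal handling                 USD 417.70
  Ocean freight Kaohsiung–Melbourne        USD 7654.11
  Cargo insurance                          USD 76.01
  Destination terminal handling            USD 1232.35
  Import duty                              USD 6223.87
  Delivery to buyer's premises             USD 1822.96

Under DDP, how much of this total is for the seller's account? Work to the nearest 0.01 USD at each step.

Seller's account: USD 247231.69

DDP: the seller bears all costs including import duty.
Seller's account: goods 229458.40 + export clearance 346.29 + origin terminal 417.70 + freight 7654.11 + insurance 76.01 + destination terminal 1232.35 + duty 6223.87 + delivery 1822.96 = 247231.69
Buyer's account: 0.00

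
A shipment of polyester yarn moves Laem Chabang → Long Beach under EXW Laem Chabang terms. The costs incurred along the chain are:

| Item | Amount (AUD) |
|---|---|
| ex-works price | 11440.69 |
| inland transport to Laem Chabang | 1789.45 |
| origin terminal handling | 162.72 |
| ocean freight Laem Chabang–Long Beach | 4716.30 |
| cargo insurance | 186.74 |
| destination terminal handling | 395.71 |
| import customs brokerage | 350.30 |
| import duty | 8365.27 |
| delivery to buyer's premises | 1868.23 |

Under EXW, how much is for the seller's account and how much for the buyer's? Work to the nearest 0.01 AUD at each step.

EXW: the seller makes goods available at their premises; the buyer bears all onward costs.
Seller's account: goods 11440.69 = 11440.69
Buyer's account: inland to port 1789.45 + origin terminal 162.72 + freight 4716.30 + insurance 186.74 + destination terminal 395.71 + brokerage 350.30 + duty 8365.27 + delivery 1868.23 = 17834.72

Seller: AUD 11440.69; buyer: AUD 17834.72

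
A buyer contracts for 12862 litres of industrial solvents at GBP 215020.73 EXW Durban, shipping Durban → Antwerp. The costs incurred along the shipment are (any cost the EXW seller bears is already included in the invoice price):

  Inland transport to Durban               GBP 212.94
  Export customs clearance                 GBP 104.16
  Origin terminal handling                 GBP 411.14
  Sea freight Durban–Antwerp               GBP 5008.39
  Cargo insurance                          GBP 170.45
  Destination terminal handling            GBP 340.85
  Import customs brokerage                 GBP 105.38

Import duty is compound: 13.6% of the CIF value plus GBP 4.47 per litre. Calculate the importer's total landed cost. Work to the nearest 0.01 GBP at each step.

EXW: the seller makes goods available at their premises; the buyer bears all onward costs.
CIF value = EXW price + inland to port + export clearance + origin terminal + freight + insurance = 215020.73 + 212.94 + 104.16 + 411.14 + 5008.39 + 170.45 = 220927.81
Ad valorem component: 220927.81 × 13.6% = 30046.18
Specific component: 12862 × 4.47 = 57493.14
Import duty = 30046.18 + 57493.14 = 87539.32
Buyer bears: inland to port 212.94 + export clearance 104.16 + origin terminal 411.14 + freight 5008.39 + insurance 170.45 + destination terminal 340.85 + brokerage 105.38 + duty 87539.32 = 93892.63
Landed cost = invoice 215020.73 + 93892.63 = 308913.36

Total landed cost: GBP 308913.36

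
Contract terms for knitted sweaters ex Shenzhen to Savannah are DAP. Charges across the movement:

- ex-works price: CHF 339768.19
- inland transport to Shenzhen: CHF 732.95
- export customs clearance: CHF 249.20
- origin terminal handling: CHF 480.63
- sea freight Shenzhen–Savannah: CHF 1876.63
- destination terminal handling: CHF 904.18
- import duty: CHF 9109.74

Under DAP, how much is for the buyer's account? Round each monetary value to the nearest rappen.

DAP: the seller bears all costs to the named destination except import duty and clearance.
Seller's account: goods 339768.19 + inland to port 732.95 + export clearance 249.20 + origin terminal 480.63 + freight 1876.63 + destination terminal 904.18 = 344011.78
Buyer's account: duty 9109.74 = 9109.74

Buyer's account: CHF 9109.74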